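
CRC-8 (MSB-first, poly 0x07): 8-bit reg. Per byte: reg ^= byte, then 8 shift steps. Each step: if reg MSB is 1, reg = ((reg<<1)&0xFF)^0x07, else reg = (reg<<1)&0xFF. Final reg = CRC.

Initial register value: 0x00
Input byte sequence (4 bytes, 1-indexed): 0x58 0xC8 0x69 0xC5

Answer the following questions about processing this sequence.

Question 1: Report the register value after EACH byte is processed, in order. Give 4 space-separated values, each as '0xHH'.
0x8F 0xD2 0x28 0x8D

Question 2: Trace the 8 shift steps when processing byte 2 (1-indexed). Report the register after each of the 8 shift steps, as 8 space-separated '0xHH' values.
Answer: 0x8E 0x1B 0x36 0x6C 0xD8 0xB7 0x69 0xD2

Derivation:
After byte 1 (0x58): reg=0x8F
Register before byte 2: 0x8F
After XOR with byte 0xC8: 0x47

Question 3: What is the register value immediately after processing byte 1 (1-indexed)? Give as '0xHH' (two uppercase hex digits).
After byte 1 (0x58): reg=0x8F

Answer: 0x8F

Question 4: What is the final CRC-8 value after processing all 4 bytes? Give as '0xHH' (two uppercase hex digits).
Answer: 0x8D

Derivation:
After byte 1 (0x58): reg=0x8F
After byte 2 (0xC8): reg=0xD2
After byte 3 (0x69): reg=0x28
After byte 4 (0xC5): reg=0x8D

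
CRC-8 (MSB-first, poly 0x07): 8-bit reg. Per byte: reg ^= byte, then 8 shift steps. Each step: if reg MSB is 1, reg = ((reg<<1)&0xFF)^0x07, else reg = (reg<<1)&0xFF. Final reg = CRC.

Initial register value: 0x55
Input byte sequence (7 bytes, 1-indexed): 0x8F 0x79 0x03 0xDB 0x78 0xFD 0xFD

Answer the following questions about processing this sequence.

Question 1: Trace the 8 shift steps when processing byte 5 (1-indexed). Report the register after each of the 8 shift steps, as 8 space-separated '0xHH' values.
After byte 1 (0x8F): reg=0x08
After byte 2 (0x79): reg=0x50
After byte 3 (0x03): reg=0xBE
After byte 4 (0xDB): reg=0x3C
Register before byte 5: 0x3C
After XOR with byte 0x78: 0x44

Answer: 0x88 0x17 0x2E 0x5C 0xB8 0x77 0xEE 0xDB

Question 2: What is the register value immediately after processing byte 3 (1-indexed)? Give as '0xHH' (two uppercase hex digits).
Answer: 0xBE

Derivation:
After byte 1 (0x8F): reg=0x08
After byte 2 (0x79): reg=0x50
After byte 3 (0x03): reg=0xBE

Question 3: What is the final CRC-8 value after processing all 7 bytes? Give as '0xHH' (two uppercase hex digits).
After byte 1 (0x8F): reg=0x08
After byte 2 (0x79): reg=0x50
After byte 3 (0x03): reg=0xBE
After byte 4 (0xDB): reg=0x3C
After byte 5 (0x78): reg=0xDB
After byte 6 (0xFD): reg=0xF2
After byte 7 (0xFD): reg=0x2D

Answer: 0x2D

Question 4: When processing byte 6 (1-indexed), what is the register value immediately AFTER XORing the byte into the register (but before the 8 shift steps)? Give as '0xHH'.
Register before byte 6: 0xDB
Byte 6: 0xFD
0xDB XOR 0xFD = 0x26

Answer: 0x26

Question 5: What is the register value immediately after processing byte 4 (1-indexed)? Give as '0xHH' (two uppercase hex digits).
Answer: 0x3C

Derivation:
After byte 1 (0x8F): reg=0x08
After byte 2 (0x79): reg=0x50
After byte 3 (0x03): reg=0xBE
After byte 4 (0xDB): reg=0x3C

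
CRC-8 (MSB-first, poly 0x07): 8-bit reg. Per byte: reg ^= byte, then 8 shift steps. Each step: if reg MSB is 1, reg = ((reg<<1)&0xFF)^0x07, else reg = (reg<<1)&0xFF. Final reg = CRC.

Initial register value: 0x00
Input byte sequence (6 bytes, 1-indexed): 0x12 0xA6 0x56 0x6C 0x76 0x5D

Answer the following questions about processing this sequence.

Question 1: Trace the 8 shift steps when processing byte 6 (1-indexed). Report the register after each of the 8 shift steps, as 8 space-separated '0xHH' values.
After byte 1 (0x12): reg=0x7E
After byte 2 (0xA6): reg=0x06
After byte 3 (0x56): reg=0xB7
After byte 4 (0x6C): reg=0x0F
After byte 5 (0x76): reg=0x68
Register before byte 6: 0x68
After XOR with byte 0x5D: 0x35

Answer: 0x6A 0xD4 0xAF 0x59 0xB2 0x63 0xC6 0x8B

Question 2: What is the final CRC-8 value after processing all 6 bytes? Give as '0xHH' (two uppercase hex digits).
After byte 1 (0x12): reg=0x7E
After byte 2 (0xA6): reg=0x06
After byte 3 (0x56): reg=0xB7
After byte 4 (0x6C): reg=0x0F
After byte 5 (0x76): reg=0x68
After byte 6 (0x5D): reg=0x8B

Answer: 0x8B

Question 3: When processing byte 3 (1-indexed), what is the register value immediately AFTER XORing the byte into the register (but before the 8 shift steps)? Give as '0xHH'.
Register before byte 3: 0x06
Byte 3: 0x56
0x06 XOR 0x56 = 0x50

Answer: 0x50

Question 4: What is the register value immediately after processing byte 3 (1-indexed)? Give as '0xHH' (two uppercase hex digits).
Answer: 0xB7

Derivation:
After byte 1 (0x12): reg=0x7E
After byte 2 (0xA6): reg=0x06
After byte 3 (0x56): reg=0xB7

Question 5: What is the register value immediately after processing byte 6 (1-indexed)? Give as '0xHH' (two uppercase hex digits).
After byte 1 (0x12): reg=0x7E
After byte 2 (0xA6): reg=0x06
After byte 3 (0x56): reg=0xB7
After byte 4 (0x6C): reg=0x0F
After byte 5 (0x76): reg=0x68
After byte 6 (0x5D): reg=0x8B

Answer: 0x8B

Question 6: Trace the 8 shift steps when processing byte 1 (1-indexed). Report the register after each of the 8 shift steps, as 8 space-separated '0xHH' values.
Answer: 0x24 0x48 0x90 0x27 0x4E 0x9C 0x3F 0x7E

Derivation:
Register before byte 1: 0x00
After XOR with byte 0x12: 0x12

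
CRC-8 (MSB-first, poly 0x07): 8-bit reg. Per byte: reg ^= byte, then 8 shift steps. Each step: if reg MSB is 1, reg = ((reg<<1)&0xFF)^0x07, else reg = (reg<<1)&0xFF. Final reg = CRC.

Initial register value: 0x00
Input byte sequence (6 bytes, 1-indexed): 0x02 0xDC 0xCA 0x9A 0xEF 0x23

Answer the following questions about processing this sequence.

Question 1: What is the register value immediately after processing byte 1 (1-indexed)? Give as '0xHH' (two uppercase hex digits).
After byte 1 (0x02): reg=0x0E

Answer: 0x0E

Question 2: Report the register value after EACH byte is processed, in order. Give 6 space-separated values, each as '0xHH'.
0x0E 0x30 0xE8 0x59 0x0B 0xD8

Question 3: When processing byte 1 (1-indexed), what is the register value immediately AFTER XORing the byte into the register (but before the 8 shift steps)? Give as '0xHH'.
Register before byte 1: 0x00
Byte 1: 0x02
0x00 XOR 0x02 = 0x02

Answer: 0x02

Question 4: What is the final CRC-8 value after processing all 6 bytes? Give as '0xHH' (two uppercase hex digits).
After byte 1 (0x02): reg=0x0E
After byte 2 (0xDC): reg=0x30
After byte 3 (0xCA): reg=0xE8
After byte 4 (0x9A): reg=0x59
After byte 5 (0xEF): reg=0x0B
After byte 6 (0x23): reg=0xD8

Answer: 0xD8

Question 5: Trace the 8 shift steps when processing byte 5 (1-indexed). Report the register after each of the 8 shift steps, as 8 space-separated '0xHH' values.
After byte 1 (0x02): reg=0x0E
After byte 2 (0xDC): reg=0x30
After byte 3 (0xCA): reg=0xE8
After byte 4 (0x9A): reg=0x59
Register before byte 5: 0x59
After XOR with byte 0xEF: 0xB6

Answer: 0x6B 0xD6 0xAB 0x51 0xA2 0x43 0x86 0x0B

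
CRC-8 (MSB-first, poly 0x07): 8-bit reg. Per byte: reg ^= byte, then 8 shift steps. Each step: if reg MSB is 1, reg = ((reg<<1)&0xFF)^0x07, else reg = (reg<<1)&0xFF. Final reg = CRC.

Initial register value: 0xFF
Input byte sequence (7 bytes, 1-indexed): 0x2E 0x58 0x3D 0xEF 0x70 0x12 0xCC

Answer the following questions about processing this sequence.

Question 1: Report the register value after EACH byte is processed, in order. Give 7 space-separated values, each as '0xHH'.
0x39 0x20 0x53 0x3D 0xE4 0xCC 0x00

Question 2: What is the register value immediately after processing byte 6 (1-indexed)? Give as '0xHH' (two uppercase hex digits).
After byte 1 (0x2E): reg=0x39
After byte 2 (0x58): reg=0x20
After byte 3 (0x3D): reg=0x53
After byte 4 (0xEF): reg=0x3D
After byte 5 (0x70): reg=0xE4
After byte 6 (0x12): reg=0xCC

Answer: 0xCC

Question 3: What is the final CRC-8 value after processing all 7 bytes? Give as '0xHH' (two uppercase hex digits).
After byte 1 (0x2E): reg=0x39
After byte 2 (0x58): reg=0x20
After byte 3 (0x3D): reg=0x53
After byte 4 (0xEF): reg=0x3D
After byte 5 (0x70): reg=0xE4
After byte 6 (0x12): reg=0xCC
After byte 7 (0xCC): reg=0x00

Answer: 0x00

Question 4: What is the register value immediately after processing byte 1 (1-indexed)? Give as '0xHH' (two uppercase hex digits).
Answer: 0x39

Derivation:
After byte 1 (0x2E): reg=0x39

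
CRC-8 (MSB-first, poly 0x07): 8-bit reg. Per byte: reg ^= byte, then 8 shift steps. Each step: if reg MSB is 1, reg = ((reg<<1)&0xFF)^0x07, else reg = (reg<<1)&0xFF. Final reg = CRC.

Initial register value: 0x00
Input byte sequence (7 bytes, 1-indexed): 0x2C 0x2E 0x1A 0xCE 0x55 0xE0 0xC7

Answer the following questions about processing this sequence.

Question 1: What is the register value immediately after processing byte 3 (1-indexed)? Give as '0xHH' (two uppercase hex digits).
Answer: 0x87

Derivation:
After byte 1 (0x2C): reg=0xC4
After byte 2 (0x2E): reg=0x98
After byte 3 (0x1A): reg=0x87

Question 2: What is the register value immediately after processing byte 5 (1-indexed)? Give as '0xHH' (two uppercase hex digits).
After byte 1 (0x2C): reg=0xC4
After byte 2 (0x2E): reg=0x98
After byte 3 (0x1A): reg=0x87
After byte 4 (0xCE): reg=0xF8
After byte 5 (0x55): reg=0x4A

Answer: 0x4A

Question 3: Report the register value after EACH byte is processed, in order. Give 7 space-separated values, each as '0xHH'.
0xC4 0x98 0x87 0xF8 0x4A 0x5F 0xC1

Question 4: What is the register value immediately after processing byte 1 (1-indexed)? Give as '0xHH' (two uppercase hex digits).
After byte 1 (0x2C): reg=0xC4

Answer: 0xC4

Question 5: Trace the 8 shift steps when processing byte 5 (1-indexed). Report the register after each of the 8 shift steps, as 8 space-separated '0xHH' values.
Answer: 0x5D 0xBA 0x73 0xE6 0xCB 0x91 0x25 0x4A

Derivation:
After byte 1 (0x2C): reg=0xC4
After byte 2 (0x2E): reg=0x98
After byte 3 (0x1A): reg=0x87
After byte 4 (0xCE): reg=0xF8
Register before byte 5: 0xF8
After XOR with byte 0x55: 0xAD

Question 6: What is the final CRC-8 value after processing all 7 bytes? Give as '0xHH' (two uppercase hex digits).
Answer: 0xC1

Derivation:
After byte 1 (0x2C): reg=0xC4
After byte 2 (0x2E): reg=0x98
After byte 3 (0x1A): reg=0x87
After byte 4 (0xCE): reg=0xF8
After byte 5 (0x55): reg=0x4A
After byte 6 (0xE0): reg=0x5F
After byte 7 (0xC7): reg=0xC1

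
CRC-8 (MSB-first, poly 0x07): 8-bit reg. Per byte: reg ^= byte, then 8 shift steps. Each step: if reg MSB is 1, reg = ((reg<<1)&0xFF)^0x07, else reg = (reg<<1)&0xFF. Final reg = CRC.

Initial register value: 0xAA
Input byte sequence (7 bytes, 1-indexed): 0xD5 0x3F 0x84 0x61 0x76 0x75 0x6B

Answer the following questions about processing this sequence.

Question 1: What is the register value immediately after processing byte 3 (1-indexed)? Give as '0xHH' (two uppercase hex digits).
After byte 1 (0xD5): reg=0x7A
After byte 2 (0x3F): reg=0xDC
After byte 3 (0x84): reg=0x8F

Answer: 0x8F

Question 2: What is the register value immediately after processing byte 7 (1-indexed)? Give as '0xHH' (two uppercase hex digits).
After byte 1 (0xD5): reg=0x7A
After byte 2 (0x3F): reg=0xDC
After byte 3 (0x84): reg=0x8F
After byte 4 (0x61): reg=0x84
After byte 5 (0x76): reg=0xD0
After byte 6 (0x75): reg=0x72
After byte 7 (0x6B): reg=0x4F

Answer: 0x4F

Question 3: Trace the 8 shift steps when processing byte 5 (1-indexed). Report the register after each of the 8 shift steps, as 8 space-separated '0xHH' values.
After byte 1 (0xD5): reg=0x7A
After byte 2 (0x3F): reg=0xDC
After byte 3 (0x84): reg=0x8F
After byte 4 (0x61): reg=0x84
Register before byte 5: 0x84
After XOR with byte 0x76: 0xF2

Answer: 0xE3 0xC1 0x85 0x0D 0x1A 0x34 0x68 0xD0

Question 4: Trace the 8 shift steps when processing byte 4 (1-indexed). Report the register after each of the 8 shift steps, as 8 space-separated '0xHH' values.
Answer: 0xDB 0xB1 0x65 0xCA 0x93 0x21 0x42 0x84

Derivation:
After byte 1 (0xD5): reg=0x7A
After byte 2 (0x3F): reg=0xDC
After byte 3 (0x84): reg=0x8F
Register before byte 4: 0x8F
After XOR with byte 0x61: 0xEE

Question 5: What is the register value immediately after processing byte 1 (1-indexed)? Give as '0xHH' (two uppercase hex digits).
After byte 1 (0xD5): reg=0x7A

Answer: 0x7A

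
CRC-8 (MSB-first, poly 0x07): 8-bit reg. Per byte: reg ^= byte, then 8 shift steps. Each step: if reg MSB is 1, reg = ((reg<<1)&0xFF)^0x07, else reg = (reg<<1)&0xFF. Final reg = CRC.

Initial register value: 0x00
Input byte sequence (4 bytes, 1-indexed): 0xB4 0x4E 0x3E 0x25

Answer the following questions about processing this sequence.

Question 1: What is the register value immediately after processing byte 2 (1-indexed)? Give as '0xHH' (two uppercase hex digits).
After byte 1 (0xB4): reg=0x05
After byte 2 (0x4E): reg=0xF6

Answer: 0xF6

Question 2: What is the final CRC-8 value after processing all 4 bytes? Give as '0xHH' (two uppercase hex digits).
After byte 1 (0xB4): reg=0x05
After byte 2 (0x4E): reg=0xF6
After byte 3 (0x3E): reg=0x76
After byte 4 (0x25): reg=0xBE

Answer: 0xBE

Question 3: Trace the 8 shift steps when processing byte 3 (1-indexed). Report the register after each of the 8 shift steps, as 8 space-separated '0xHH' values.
After byte 1 (0xB4): reg=0x05
After byte 2 (0x4E): reg=0xF6
Register before byte 3: 0xF6
After XOR with byte 0x3E: 0xC8

Answer: 0x97 0x29 0x52 0xA4 0x4F 0x9E 0x3B 0x76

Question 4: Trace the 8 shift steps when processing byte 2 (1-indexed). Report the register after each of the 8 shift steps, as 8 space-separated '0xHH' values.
Answer: 0x96 0x2B 0x56 0xAC 0x5F 0xBE 0x7B 0xF6

Derivation:
After byte 1 (0xB4): reg=0x05
Register before byte 2: 0x05
After XOR with byte 0x4E: 0x4B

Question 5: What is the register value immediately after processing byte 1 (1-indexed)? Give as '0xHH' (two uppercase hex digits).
After byte 1 (0xB4): reg=0x05

Answer: 0x05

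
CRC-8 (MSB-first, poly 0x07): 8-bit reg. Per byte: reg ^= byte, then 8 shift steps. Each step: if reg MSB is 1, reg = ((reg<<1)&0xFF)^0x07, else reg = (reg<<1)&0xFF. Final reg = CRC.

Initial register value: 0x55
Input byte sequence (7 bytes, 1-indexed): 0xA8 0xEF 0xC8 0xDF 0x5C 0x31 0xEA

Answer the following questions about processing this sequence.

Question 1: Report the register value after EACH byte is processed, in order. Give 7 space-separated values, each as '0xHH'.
0xFD 0x7E 0x0B 0x22 0x7D 0xE3 0x3F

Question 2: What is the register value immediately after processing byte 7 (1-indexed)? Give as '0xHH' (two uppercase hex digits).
After byte 1 (0xA8): reg=0xFD
After byte 2 (0xEF): reg=0x7E
After byte 3 (0xC8): reg=0x0B
After byte 4 (0xDF): reg=0x22
After byte 5 (0x5C): reg=0x7D
After byte 6 (0x31): reg=0xE3
After byte 7 (0xEA): reg=0x3F

Answer: 0x3F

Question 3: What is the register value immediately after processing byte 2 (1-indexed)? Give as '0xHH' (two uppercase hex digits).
After byte 1 (0xA8): reg=0xFD
After byte 2 (0xEF): reg=0x7E

Answer: 0x7E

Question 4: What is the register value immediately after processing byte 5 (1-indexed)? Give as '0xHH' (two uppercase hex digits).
Answer: 0x7D

Derivation:
After byte 1 (0xA8): reg=0xFD
After byte 2 (0xEF): reg=0x7E
After byte 3 (0xC8): reg=0x0B
After byte 4 (0xDF): reg=0x22
After byte 5 (0x5C): reg=0x7D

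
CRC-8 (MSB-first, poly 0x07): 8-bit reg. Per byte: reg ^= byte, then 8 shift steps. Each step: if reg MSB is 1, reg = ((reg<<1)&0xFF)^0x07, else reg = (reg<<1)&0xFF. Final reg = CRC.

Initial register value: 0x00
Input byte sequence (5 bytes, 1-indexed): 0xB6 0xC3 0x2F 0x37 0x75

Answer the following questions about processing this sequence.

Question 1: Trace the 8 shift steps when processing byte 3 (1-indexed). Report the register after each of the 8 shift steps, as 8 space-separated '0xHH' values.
After byte 1 (0xB6): reg=0x0B
After byte 2 (0xC3): reg=0x76
Register before byte 3: 0x76
After XOR with byte 0x2F: 0x59

Answer: 0xB2 0x63 0xC6 0x8B 0x11 0x22 0x44 0x88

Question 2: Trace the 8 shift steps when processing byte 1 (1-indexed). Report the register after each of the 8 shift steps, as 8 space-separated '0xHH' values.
Answer: 0x6B 0xD6 0xAB 0x51 0xA2 0x43 0x86 0x0B

Derivation:
Register before byte 1: 0x00
After XOR with byte 0xB6: 0xB6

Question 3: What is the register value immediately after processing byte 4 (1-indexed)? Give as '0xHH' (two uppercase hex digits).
Answer: 0x34

Derivation:
After byte 1 (0xB6): reg=0x0B
After byte 2 (0xC3): reg=0x76
After byte 3 (0x2F): reg=0x88
After byte 4 (0x37): reg=0x34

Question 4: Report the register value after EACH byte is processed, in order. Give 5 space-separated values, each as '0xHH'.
0x0B 0x76 0x88 0x34 0xC0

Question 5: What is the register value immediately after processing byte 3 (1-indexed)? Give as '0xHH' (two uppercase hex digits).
Answer: 0x88

Derivation:
After byte 1 (0xB6): reg=0x0B
After byte 2 (0xC3): reg=0x76
After byte 3 (0x2F): reg=0x88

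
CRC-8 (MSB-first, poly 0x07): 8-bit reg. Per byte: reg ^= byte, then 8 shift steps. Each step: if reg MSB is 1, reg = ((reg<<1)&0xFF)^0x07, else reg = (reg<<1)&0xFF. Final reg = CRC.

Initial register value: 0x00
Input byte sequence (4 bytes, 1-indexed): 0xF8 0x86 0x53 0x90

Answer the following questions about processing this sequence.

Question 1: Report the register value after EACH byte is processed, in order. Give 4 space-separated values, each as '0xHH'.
0xE6 0x27 0x4B 0x0F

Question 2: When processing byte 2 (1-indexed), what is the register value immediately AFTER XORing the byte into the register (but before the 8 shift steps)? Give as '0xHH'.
Answer: 0x60

Derivation:
Register before byte 2: 0xE6
Byte 2: 0x86
0xE6 XOR 0x86 = 0x60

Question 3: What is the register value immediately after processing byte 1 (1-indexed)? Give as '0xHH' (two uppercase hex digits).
After byte 1 (0xF8): reg=0xE6

Answer: 0xE6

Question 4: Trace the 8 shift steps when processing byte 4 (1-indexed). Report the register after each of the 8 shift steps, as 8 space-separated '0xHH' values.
Answer: 0xB1 0x65 0xCA 0x93 0x21 0x42 0x84 0x0F

Derivation:
After byte 1 (0xF8): reg=0xE6
After byte 2 (0x86): reg=0x27
After byte 3 (0x53): reg=0x4B
Register before byte 4: 0x4B
After XOR with byte 0x90: 0xDB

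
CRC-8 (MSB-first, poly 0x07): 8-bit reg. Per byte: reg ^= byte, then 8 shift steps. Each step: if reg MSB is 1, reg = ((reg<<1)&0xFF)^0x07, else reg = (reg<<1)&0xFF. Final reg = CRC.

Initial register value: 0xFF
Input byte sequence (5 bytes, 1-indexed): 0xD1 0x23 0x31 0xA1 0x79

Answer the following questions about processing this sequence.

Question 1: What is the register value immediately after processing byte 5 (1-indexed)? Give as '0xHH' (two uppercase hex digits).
Answer: 0x2D

Derivation:
After byte 1 (0xD1): reg=0xCA
After byte 2 (0x23): reg=0x91
After byte 3 (0x31): reg=0x69
After byte 4 (0xA1): reg=0x76
After byte 5 (0x79): reg=0x2D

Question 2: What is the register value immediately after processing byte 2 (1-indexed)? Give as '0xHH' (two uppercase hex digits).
After byte 1 (0xD1): reg=0xCA
After byte 2 (0x23): reg=0x91

Answer: 0x91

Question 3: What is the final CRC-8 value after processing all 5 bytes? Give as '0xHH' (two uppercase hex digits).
Answer: 0x2D

Derivation:
After byte 1 (0xD1): reg=0xCA
After byte 2 (0x23): reg=0x91
After byte 3 (0x31): reg=0x69
After byte 4 (0xA1): reg=0x76
After byte 5 (0x79): reg=0x2D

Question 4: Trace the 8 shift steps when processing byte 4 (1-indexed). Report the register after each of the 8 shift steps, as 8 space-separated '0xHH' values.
After byte 1 (0xD1): reg=0xCA
After byte 2 (0x23): reg=0x91
After byte 3 (0x31): reg=0x69
Register before byte 4: 0x69
After XOR with byte 0xA1: 0xC8

Answer: 0x97 0x29 0x52 0xA4 0x4F 0x9E 0x3B 0x76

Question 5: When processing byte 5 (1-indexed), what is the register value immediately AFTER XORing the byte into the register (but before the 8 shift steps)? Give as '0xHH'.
Answer: 0x0F

Derivation:
Register before byte 5: 0x76
Byte 5: 0x79
0x76 XOR 0x79 = 0x0F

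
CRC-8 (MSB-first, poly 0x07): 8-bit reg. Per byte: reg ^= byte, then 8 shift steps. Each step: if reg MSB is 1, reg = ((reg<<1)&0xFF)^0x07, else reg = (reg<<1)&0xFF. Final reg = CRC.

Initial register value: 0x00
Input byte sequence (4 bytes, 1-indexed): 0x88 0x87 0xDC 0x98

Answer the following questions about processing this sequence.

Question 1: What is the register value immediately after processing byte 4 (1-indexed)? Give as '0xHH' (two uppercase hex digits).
Answer: 0x1B

Derivation:
After byte 1 (0x88): reg=0xB1
After byte 2 (0x87): reg=0x82
After byte 3 (0xDC): reg=0x9D
After byte 4 (0x98): reg=0x1B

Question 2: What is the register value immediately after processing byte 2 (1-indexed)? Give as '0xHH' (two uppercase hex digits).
Answer: 0x82

Derivation:
After byte 1 (0x88): reg=0xB1
After byte 2 (0x87): reg=0x82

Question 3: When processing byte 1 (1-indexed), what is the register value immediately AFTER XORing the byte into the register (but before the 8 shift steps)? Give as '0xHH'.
Answer: 0x88

Derivation:
Register before byte 1: 0x00
Byte 1: 0x88
0x00 XOR 0x88 = 0x88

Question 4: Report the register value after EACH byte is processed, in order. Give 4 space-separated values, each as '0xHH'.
0xB1 0x82 0x9D 0x1B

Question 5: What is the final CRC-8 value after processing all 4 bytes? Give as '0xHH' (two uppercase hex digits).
After byte 1 (0x88): reg=0xB1
After byte 2 (0x87): reg=0x82
After byte 3 (0xDC): reg=0x9D
After byte 4 (0x98): reg=0x1B

Answer: 0x1B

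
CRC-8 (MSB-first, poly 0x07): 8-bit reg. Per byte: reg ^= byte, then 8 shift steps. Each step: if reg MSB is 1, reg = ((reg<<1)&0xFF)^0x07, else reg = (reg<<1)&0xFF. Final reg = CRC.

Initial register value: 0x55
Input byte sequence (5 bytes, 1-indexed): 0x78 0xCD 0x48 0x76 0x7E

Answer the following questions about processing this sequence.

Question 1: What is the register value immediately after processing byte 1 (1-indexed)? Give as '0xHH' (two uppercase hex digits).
After byte 1 (0x78): reg=0xC3

Answer: 0xC3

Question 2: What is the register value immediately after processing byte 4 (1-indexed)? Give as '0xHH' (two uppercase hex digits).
Answer: 0x9A

Derivation:
After byte 1 (0x78): reg=0xC3
After byte 2 (0xCD): reg=0x2A
After byte 3 (0x48): reg=0x29
After byte 4 (0x76): reg=0x9A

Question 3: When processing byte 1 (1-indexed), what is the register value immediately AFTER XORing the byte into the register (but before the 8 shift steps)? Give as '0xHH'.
Register before byte 1: 0x55
Byte 1: 0x78
0x55 XOR 0x78 = 0x2D

Answer: 0x2D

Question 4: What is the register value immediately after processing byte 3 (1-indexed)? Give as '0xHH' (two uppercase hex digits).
Answer: 0x29

Derivation:
After byte 1 (0x78): reg=0xC3
After byte 2 (0xCD): reg=0x2A
After byte 3 (0x48): reg=0x29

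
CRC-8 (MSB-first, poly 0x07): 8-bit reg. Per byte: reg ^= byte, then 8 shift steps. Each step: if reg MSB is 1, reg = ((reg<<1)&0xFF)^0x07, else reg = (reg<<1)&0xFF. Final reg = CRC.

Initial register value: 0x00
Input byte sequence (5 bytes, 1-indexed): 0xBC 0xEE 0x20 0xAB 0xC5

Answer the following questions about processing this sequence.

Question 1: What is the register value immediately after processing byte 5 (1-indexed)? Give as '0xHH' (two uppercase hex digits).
After byte 1 (0xBC): reg=0x3D
After byte 2 (0xEE): reg=0x37
After byte 3 (0x20): reg=0x65
After byte 4 (0xAB): reg=0x64
After byte 5 (0xC5): reg=0x6E

Answer: 0x6E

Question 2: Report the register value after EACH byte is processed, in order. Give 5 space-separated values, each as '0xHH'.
0x3D 0x37 0x65 0x64 0x6E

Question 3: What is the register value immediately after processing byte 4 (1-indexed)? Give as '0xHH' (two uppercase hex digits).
Answer: 0x64

Derivation:
After byte 1 (0xBC): reg=0x3D
After byte 2 (0xEE): reg=0x37
After byte 3 (0x20): reg=0x65
After byte 4 (0xAB): reg=0x64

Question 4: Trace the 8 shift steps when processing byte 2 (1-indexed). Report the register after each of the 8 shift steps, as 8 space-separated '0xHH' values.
Answer: 0xA1 0x45 0x8A 0x13 0x26 0x4C 0x98 0x37

Derivation:
After byte 1 (0xBC): reg=0x3D
Register before byte 2: 0x3D
After XOR with byte 0xEE: 0xD3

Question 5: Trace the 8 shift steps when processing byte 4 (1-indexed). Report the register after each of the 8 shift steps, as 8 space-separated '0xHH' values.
Answer: 0x9B 0x31 0x62 0xC4 0x8F 0x19 0x32 0x64

Derivation:
After byte 1 (0xBC): reg=0x3D
After byte 2 (0xEE): reg=0x37
After byte 3 (0x20): reg=0x65
Register before byte 4: 0x65
After XOR with byte 0xAB: 0xCE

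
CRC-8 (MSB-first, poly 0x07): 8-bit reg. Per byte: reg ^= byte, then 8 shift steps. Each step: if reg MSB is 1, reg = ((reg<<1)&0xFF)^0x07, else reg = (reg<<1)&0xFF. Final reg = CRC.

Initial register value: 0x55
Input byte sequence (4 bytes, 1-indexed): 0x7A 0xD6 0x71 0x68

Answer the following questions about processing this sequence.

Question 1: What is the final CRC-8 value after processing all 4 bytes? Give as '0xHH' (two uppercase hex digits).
Answer: 0xE6

Derivation:
After byte 1 (0x7A): reg=0xCD
After byte 2 (0xD6): reg=0x41
After byte 3 (0x71): reg=0x90
After byte 4 (0x68): reg=0xE6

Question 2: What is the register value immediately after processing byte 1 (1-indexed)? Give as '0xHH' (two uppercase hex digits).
After byte 1 (0x7A): reg=0xCD

Answer: 0xCD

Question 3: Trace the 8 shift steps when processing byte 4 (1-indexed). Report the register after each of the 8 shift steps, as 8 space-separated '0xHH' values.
After byte 1 (0x7A): reg=0xCD
After byte 2 (0xD6): reg=0x41
After byte 3 (0x71): reg=0x90
Register before byte 4: 0x90
After XOR with byte 0x68: 0xF8

Answer: 0xF7 0xE9 0xD5 0xAD 0x5D 0xBA 0x73 0xE6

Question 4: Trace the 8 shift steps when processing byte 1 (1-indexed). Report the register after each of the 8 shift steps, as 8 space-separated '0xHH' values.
Answer: 0x5E 0xBC 0x7F 0xFE 0xFB 0xF1 0xE5 0xCD

Derivation:
Register before byte 1: 0x55
After XOR with byte 0x7A: 0x2F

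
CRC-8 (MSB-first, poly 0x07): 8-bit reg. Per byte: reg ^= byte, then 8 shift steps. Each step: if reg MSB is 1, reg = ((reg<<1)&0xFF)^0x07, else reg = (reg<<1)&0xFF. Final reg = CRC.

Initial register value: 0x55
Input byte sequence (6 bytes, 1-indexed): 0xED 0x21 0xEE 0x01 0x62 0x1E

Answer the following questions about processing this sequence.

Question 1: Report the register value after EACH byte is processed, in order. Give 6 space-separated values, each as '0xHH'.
0x21 0x00 0x84 0x92 0xDE 0x4E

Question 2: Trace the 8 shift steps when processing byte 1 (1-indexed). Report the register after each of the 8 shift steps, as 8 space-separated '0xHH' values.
Register before byte 1: 0x55
After XOR with byte 0xED: 0xB8

Answer: 0x77 0xEE 0xDB 0xB1 0x65 0xCA 0x93 0x21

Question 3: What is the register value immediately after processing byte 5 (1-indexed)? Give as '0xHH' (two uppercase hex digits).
After byte 1 (0xED): reg=0x21
After byte 2 (0x21): reg=0x00
After byte 3 (0xEE): reg=0x84
After byte 4 (0x01): reg=0x92
After byte 5 (0x62): reg=0xDE

Answer: 0xDE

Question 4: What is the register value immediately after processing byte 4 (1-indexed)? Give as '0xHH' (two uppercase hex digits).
Answer: 0x92

Derivation:
After byte 1 (0xED): reg=0x21
After byte 2 (0x21): reg=0x00
After byte 3 (0xEE): reg=0x84
After byte 4 (0x01): reg=0x92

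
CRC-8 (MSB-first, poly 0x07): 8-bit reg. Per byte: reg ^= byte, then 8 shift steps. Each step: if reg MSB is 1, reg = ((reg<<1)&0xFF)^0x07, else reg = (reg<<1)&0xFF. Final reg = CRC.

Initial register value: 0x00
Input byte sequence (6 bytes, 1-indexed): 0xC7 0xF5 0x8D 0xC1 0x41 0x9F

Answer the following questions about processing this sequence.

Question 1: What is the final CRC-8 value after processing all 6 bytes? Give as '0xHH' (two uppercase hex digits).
After byte 1 (0xC7): reg=0x5B
After byte 2 (0xF5): reg=0x43
After byte 3 (0x8D): reg=0x64
After byte 4 (0xC1): reg=0x72
After byte 5 (0x41): reg=0x99
After byte 6 (0x9F): reg=0x12

Answer: 0x12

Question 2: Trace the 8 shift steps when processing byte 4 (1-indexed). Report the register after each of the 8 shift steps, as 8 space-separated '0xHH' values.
Answer: 0x4D 0x9A 0x33 0x66 0xCC 0x9F 0x39 0x72

Derivation:
After byte 1 (0xC7): reg=0x5B
After byte 2 (0xF5): reg=0x43
After byte 3 (0x8D): reg=0x64
Register before byte 4: 0x64
After XOR with byte 0xC1: 0xA5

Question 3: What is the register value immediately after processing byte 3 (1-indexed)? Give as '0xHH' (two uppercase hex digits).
After byte 1 (0xC7): reg=0x5B
After byte 2 (0xF5): reg=0x43
After byte 3 (0x8D): reg=0x64

Answer: 0x64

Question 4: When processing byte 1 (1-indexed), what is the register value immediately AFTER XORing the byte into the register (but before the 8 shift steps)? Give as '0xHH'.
Register before byte 1: 0x00
Byte 1: 0xC7
0x00 XOR 0xC7 = 0xC7

Answer: 0xC7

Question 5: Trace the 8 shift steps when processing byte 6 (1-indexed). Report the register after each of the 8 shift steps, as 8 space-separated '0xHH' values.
Answer: 0x0C 0x18 0x30 0x60 0xC0 0x87 0x09 0x12

Derivation:
After byte 1 (0xC7): reg=0x5B
After byte 2 (0xF5): reg=0x43
After byte 3 (0x8D): reg=0x64
After byte 4 (0xC1): reg=0x72
After byte 5 (0x41): reg=0x99
Register before byte 6: 0x99
After XOR with byte 0x9F: 0x06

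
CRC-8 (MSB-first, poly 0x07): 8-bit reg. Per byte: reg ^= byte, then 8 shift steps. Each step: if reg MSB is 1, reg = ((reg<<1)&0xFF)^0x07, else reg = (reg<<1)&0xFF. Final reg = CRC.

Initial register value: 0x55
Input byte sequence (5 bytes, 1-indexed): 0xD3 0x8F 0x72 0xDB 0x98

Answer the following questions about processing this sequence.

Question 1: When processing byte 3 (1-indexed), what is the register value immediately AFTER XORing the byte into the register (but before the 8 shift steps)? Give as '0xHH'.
Register before byte 3: 0x6C
Byte 3: 0x72
0x6C XOR 0x72 = 0x1E

Answer: 0x1E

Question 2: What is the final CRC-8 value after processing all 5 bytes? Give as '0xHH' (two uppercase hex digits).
After byte 1 (0xD3): reg=0x9B
After byte 2 (0x8F): reg=0x6C
After byte 3 (0x72): reg=0x5A
After byte 4 (0xDB): reg=0x8E
After byte 5 (0x98): reg=0x62

Answer: 0x62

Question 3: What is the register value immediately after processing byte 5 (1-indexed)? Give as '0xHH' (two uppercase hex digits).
After byte 1 (0xD3): reg=0x9B
After byte 2 (0x8F): reg=0x6C
After byte 3 (0x72): reg=0x5A
After byte 4 (0xDB): reg=0x8E
After byte 5 (0x98): reg=0x62

Answer: 0x62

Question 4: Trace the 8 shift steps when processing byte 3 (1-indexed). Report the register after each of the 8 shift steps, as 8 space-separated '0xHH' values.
Answer: 0x3C 0x78 0xF0 0xE7 0xC9 0x95 0x2D 0x5A

Derivation:
After byte 1 (0xD3): reg=0x9B
After byte 2 (0x8F): reg=0x6C
Register before byte 3: 0x6C
After XOR with byte 0x72: 0x1E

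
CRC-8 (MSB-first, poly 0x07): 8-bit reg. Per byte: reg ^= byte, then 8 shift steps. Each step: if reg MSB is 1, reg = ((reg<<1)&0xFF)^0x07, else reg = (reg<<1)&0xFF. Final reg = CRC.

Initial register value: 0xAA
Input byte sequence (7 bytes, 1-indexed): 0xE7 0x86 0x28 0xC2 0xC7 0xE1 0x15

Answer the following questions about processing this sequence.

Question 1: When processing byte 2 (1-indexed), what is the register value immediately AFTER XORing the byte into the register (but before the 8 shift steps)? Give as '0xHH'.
Register before byte 2: 0xE4
Byte 2: 0x86
0xE4 XOR 0x86 = 0x62

Answer: 0x62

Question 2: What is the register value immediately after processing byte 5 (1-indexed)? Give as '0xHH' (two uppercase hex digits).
After byte 1 (0xE7): reg=0xE4
After byte 2 (0x86): reg=0x29
After byte 3 (0x28): reg=0x07
After byte 4 (0xC2): reg=0x55
After byte 5 (0xC7): reg=0xF7

Answer: 0xF7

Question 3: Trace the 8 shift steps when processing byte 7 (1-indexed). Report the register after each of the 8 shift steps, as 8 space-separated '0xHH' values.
Answer: 0xEE 0xDB 0xB1 0x65 0xCA 0x93 0x21 0x42

Derivation:
After byte 1 (0xE7): reg=0xE4
After byte 2 (0x86): reg=0x29
After byte 3 (0x28): reg=0x07
After byte 4 (0xC2): reg=0x55
After byte 5 (0xC7): reg=0xF7
After byte 6 (0xE1): reg=0x62
Register before byte 7: 0x62
After XOR with byte 0x15: 0x77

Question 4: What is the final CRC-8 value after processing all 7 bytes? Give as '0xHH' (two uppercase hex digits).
Answer: 0x42

Derivation:
After byte 1 (0xE7): reg=0xE4
After byte 2 (0x86): reg=0x29
After byte 3 (0x28): reg=0x07
After byte 4 (0xC2): reg=0x55
After byte 5 (0xC7): reg=0xF7
After byte 6 (0xE1): reg=0x62
After byte 7 (0x15): reg=0x42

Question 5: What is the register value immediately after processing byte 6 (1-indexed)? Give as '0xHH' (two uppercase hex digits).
After byte 1 (0xE7): reg=0xE4
After byte 2 (0x86): reg=0x29
After byte 3 (0x28): reg=0x07
After byte 4 (0xC2): reg=0x55
After byte 5 (0xC7): reg=0xF7
After byte 6 (0xE1): reg=0x62

Answer: 0x62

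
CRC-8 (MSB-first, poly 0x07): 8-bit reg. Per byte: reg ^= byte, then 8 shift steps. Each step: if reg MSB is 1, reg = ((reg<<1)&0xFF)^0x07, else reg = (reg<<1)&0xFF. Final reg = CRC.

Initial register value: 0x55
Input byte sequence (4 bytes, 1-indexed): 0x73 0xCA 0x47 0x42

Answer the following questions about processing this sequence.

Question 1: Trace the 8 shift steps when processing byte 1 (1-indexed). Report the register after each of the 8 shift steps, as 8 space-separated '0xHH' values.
Answer: 0x4C 0x98 0x37 0x6E 0xDC 0xBF 0x79 0xF2

Derivation:
Register before byte 1: 0x55
After XOR with byte 0x73: 0x26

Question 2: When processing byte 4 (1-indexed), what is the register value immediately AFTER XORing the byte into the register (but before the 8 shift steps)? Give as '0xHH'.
Answer: 0xC1

Derivation:
Register before byte 4: 0x83
Byte 4: 0x42
0x83 XOR 0x42 = 0xC1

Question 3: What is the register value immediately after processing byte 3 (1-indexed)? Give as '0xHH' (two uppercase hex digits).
Answer: 0x83

Derivation:
After byte 1 (0x73): reg=0xF2
After byte 2 (0xCA): reg=0xA8
After byte 3 (0x47): reg=0x83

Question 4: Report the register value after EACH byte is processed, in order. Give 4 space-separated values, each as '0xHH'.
0xF2 0xA8 0x83 0x49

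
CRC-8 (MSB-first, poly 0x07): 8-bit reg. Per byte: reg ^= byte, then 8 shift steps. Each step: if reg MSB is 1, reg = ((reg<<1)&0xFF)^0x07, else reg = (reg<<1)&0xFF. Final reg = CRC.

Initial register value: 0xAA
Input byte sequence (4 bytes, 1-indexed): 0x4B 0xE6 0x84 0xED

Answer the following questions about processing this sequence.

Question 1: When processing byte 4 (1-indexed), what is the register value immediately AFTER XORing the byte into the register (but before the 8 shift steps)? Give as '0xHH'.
Answer: 0xE0

Derivation:
Register before byte 4: 0x0D
Byte 4: 0xED
0x0D XOR 0xED = 0xE0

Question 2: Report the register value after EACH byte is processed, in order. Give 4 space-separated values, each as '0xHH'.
0xA9 0xEA 0x0D 0xAE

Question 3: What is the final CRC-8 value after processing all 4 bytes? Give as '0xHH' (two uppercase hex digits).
After byte 1 (0x4B): reg=0xA9
After byte 2 (0xE6): reg=0xEA
After byte 3 (0x84): reg=0x0D
After byte 4 (0xED): reg=0xAE

Answer: 0xAE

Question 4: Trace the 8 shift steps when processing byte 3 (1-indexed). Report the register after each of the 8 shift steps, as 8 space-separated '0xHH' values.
Answer: 0xDC 0xBF 0x79 0xF2 0xE3 0xC1 0x85 0x0D

Derivation:
After byte 1 (0x4B): reg=0xA9
After byte 2 (0xE6): reg=0xEA
Register before byte 3: 0xEA
After XOR with byte 0x84: 0x6E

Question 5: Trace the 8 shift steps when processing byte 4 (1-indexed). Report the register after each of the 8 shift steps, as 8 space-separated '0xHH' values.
Answer: 0xC7 0x89 0x15 0x2A 0x54 0xA8 0x57 0xAE

Derivation:
After byte 1 (0x4B): reg=0xA9
After byte 2 (0xE6): reg=0xEA
After byte 3 (0x84): reg=0x0D
Register before byte 4: 0x0D
After XOR with byte 0xED: 0xE0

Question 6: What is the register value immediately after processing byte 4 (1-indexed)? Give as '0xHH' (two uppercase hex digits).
After byte 1 (0x4B): reg=0xA9
After byte 2 (0xE6): reg=0xEA
After byte 3 (0x84): reg=0x0D
After byte 4 (0xED): reg=0xAE

Answer: 0xAE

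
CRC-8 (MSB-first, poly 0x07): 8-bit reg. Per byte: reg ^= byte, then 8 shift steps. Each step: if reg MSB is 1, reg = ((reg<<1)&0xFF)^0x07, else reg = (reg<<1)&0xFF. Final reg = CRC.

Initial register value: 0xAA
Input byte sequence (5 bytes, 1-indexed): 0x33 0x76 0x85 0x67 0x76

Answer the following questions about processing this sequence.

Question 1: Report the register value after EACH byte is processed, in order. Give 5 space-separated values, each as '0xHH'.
0xC6 0x19 0xDD 0x2F 0x88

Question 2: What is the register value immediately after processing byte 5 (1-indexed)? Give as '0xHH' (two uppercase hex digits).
After byte 1 (0x33): reg=0xC6
After byte 2 (0x76): reg=0x19
After byte 3 (0x85): reg=0xDD
After byte 4 (0x67): reg=0x2F
After byte 5 (0x76): reg=0x88

Answer: 0x88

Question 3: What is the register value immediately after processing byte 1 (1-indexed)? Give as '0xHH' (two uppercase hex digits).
After byte 1 (0x33): reg=0xC6

Answer: 0xC6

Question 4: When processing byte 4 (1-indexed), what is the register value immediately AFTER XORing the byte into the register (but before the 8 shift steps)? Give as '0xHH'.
Register before byte 4: 0xDD
Byte 4: 0x67
0xDD XOR 0x67 = 0xBA

Answer: 0xBA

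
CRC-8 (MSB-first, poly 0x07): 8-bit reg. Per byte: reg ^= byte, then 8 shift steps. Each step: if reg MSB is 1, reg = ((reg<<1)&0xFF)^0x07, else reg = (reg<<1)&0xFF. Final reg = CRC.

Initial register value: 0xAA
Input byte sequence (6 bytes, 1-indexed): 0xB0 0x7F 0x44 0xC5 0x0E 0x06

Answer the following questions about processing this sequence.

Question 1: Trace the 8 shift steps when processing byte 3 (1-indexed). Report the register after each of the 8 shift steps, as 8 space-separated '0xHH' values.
After byte 1 (0xB0): reg=0x46
After byte 2 (0x7F): reg=0xAF
Register before byte 3: 0xAF
After XOR with byte 0x44: 0xEB

Answer: 0xD1 0xA5 0x4D 0x9A 0x33 0x66 0xCC 0x9F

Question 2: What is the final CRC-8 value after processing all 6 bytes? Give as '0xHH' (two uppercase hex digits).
Answer: 0x67

Derivation:
After byte 1 (0xB0): reg=0x46
After byte 2 (0x7F): reg=0xAF
After byte 3 (0x44): reg=0x9F
After byte 4 (0xC5): reg=0x81
After byte 5 (0x0E): reg=0xA4
After byte 6 (0x06): reg=0x67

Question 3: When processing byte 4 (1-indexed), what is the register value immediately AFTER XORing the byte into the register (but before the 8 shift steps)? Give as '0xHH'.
Register before byte 4: 0x9F
Byte 4: 0xC5
0x9F XOR 0xC5 = 0x5A

Answer: 0x5A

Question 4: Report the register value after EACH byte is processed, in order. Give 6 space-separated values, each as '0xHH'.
0x46 0xAF 0x9F 0x81 0xA4 0x67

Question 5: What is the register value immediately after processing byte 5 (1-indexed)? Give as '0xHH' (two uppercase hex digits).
After byte 1 (0xB0): reg=0x46
After byte 2 (0x7F): reg=0xAF
After byte 3 (0x44): reg=0x9F
After byte 4 (0xC5): reg=0x81
After byte 5 (0x0E): reg=0xA4

Answer: 0xA4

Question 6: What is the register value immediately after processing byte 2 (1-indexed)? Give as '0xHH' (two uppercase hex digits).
After byte 1 (0xB0): reg=0x46
After byte 2 (0x7F): reg=0xAF

Answer: 0xAF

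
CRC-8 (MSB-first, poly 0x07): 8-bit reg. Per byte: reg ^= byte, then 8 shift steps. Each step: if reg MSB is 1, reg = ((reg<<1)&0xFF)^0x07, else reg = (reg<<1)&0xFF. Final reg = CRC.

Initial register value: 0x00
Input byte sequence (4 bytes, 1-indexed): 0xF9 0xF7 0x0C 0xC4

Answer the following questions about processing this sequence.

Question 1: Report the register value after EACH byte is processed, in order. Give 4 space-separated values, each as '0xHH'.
0xE1 0x62 0x0D 0x71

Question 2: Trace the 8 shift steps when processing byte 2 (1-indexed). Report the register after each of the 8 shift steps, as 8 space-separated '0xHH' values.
After byte 1 (0xF9): reg=0xE1
Register before byte 2: 0xE1
After XOR with byte 0xF7: 0x16

Answer: 0x2C 0x58 0xB0 0x67 0xCE 0x9B 0x31 0x62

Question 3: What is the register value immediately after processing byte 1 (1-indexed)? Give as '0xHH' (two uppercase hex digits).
After byte 1 (0xF9): reg=0xE1

Answer: 0xE1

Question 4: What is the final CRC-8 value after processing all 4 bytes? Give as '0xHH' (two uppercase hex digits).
Answer: 0x71

Derivation:
After byte 1 (0xF9): reg=0xE1
After byte 2 (0xF7): reg=0x62
After byte 3 (0x0C): reg=0x0D
After byte 4 (0xC4): reg=0x71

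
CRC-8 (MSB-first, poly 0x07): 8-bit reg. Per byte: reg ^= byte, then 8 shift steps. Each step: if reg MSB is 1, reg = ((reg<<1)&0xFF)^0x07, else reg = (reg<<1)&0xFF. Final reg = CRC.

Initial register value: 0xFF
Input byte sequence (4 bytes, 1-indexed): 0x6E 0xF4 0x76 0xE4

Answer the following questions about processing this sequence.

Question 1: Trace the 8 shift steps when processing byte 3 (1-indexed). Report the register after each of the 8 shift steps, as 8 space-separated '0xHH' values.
After byte 1 (0x6E): reg=0xFE
After byte 2 (0xF4): reg=0x36
Register before byte 3: 0x36
After XOR with byte 0x76: 0x40

Answer: 0x80 0x07 0x0E 0x1C 0x38 0x70 0xE0 0xC7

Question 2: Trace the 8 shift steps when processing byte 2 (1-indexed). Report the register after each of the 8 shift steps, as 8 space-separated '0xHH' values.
After byte 1 (0x6E): reg=0xFE
Register before byte 2: 0xFE
After XOR with byte 0xF4: 0x0A

Answer: 0x14 0x28 0x50 0xA0 0x47 0x8E 0x1B 0x36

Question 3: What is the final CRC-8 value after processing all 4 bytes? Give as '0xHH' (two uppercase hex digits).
After byte 1 (0x6E): reg=0xFE
After byte 2 (0xF4): reg=0x36
After byte 3 (0x76): reg=0xC7
After byte 4 (0xE4): reg=0xE9

Answer: 0xE9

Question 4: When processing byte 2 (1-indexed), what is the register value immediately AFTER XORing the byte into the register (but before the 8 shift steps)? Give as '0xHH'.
Answer: 0x0A

Derivation:
Register before byte 2: 0xFE
Byte 2: 0xF4
0xFE XOR 0xF4 = 0x0A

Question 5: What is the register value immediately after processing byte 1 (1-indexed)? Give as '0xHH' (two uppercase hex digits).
After byte 1 (0x6E): reg=0xFE

Answer: 0xFE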